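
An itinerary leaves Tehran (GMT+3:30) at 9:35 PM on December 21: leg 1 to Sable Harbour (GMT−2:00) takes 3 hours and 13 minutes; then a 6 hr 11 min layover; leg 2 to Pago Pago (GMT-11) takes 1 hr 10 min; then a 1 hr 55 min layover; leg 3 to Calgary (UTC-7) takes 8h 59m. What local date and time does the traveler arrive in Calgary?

Convert departure to UTC: 9:35 PM − 3:30 = 6:05 PM UTC on Dec 21.
Add 3 hours and 13 minutes leg 1 → 9:18 PM UTC.
Add 6 hours and 11 minutes layover in Sable Harbour → 3:29 AM UTC (Dec 22).
Add 1 hour and 10 minutes leg 2 → 4:39 AM UTC.
Add 1 hour and 55 minutes layover in Pago Pago → 6:34 AM UTC.
Add 8 hours and 59 minutes leg 3 → 3:33 PM UTC.
Calgary is UTC−7:00, so local arrival = 3:33 PM − 7:00 = 8:33 AM on Dec 22.

8:33 AM on December 22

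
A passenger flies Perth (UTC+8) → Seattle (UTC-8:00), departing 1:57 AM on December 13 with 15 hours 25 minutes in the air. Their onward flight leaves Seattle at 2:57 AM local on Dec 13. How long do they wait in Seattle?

1 hour 35 minutes

Convert departure to UTC: 1:57 AM − 8:00 = 5:57 PM UTC on Dec 12.
Add 15 hours 25 minutes flight time → 9:22 AM UTC (Dec 13).
Seattle is UTC−8:00, so local arrival = 9:22 AM − 8:00 = 1:22 AM on Dec 13.
Layover = 2:57 AM − 1:22 AM = 1 hour 35 minutes.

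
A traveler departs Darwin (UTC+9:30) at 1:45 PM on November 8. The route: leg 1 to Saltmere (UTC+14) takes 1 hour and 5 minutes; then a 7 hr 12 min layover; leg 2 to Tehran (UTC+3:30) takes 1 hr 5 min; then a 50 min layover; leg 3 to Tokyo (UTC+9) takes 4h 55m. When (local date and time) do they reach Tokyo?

4:22 AM on November 9

Convert departure to UTC: 1:45 PM − 9:30 = 4:15 AM UTC on Nov 8.
Add 1 hour and 5 minutes leg 1 → 5:20 AM UTC.
Add 7 hours 12 minutes layover in Saltmere → 12:32 PM UTC.
Add 1 hour 5 minutes leg 2 → 1:37 PM UTC.
Add 50 minutes layover in Tehran → 2:27 PM UTC.
Add 4 hours and 55 minutes leg 3 → 7:22 PM UTC.
Tokyo is UTC+9:00, so local arrival = 7:22 PM + 9:00 = 4:22 AM on Nov 9.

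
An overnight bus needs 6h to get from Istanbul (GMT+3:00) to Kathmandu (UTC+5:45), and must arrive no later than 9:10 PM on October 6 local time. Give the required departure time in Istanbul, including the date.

12:25 PM on October 6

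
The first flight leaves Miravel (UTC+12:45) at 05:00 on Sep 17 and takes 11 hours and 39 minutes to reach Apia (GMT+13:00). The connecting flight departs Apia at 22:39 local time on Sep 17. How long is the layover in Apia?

5 hours 45 minutes

Convert departure to UTC: 05:00 − 12:45 = 16:15 UTC on Sep 16.
Add 11 hours 39 minutes flight time → 03:54 UTC (Sep 17).
Apia is UTC+13:00, so local arrival = 03:54 + 13:00 = 16:54 on Sep 17.
Layover = 22:39 − 16:54 = 5 hours 45 minutes.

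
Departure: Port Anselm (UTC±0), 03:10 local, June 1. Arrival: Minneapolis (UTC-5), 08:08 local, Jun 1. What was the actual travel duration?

Departure is already UTC: 03:10 on Jun 1.
Arrival in UTC: 08:08 + 5:00 = 13:08 on Jun 1.
Elapsed = 13:08 − 03:10 = 9 hours 58 minutes.

9 hours 58 minutes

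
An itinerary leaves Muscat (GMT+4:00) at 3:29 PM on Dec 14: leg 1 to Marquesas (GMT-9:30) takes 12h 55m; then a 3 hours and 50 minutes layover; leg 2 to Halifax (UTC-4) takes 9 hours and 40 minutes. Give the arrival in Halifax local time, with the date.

9:54 AM on Dec 15

Convert departure to UTC: 3:29 PM − 4:00 = 11:29 AM UTC on Dec 14.
Add 12 hours and 55 minutes leg 1 → 12:24 AM UTC (Dec 15).
Add 3 hours and 50 minutes layover in Marquesas → 4:14 AM UTC.
Add 9 hours 40 minutes leg 2 → 1:54 PM UTC.
Halifax is UTC−4:00, so local arrival = 1:54 PM − 4:00 = 9:54 AM on Dec 15.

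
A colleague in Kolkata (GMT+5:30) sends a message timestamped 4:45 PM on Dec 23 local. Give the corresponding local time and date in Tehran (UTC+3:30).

2:45 PM on December 23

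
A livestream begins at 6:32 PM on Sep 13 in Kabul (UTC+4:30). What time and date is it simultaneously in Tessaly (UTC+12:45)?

2:47 AM on Sep 14

In UTC: 6:32 PM − 4:30 = 2:02 PM on Sep 13.
Tessaly is UTC+12:45: 2:02 PM + 12:45 = 2:47 AM on Sep 14.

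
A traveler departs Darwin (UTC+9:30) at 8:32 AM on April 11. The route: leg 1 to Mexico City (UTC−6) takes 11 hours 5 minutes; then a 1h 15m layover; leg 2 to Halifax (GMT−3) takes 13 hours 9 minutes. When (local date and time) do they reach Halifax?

9:31 PM on April 11

Convert departure to UTC: 8:32 AM − 9:30 = 11:02 PM UTC on Apr 10.
Add 11 hours 5 minutes leg 1 → 10:07 AM UTC (Apr 11).
Add 1 hour and 15 minutes layover in Mexico City → 11:22 AM UTC.
Add 13 hours 9 minutes leg 2 → 12:31 AM UTC (Apr 12).
Halifax is UTC−3:00, so local arrival = 12:31 AM − 3:00 = 9:31 PM on Apr 11.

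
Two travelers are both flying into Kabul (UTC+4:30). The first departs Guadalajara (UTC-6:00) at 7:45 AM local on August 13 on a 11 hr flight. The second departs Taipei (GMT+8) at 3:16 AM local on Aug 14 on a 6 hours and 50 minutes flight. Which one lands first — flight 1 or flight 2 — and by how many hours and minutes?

the first, by 1 hour 21 minutes

Flight 1 in UTC: 7:45 AM + 6:00 = 1:45 PM on Aug 13.
+11 hours → arrive 12:45 AM UTC on Aug 14.
Flight 2 in UTC: 3:16 AM − 8:00 = 7:16 PM on Aug 13.
+6 hours and 50 minutes → arrive 2:06 AM UTC on Aug 14.
Flight 1 lands earlier by 1 hour 21 minutes.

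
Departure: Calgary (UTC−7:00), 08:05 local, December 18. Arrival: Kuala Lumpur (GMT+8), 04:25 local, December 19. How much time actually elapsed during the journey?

5 hours 20 minutes

Departure in UTC: 08:05 + 7:00 = 15:05 on Dec 18.
Arrival in UTC: 04:25 − 8:00 = 20:25 on Dec 18.
Elapsed = 20:25 − 15:05 = 5 hours 20 minutes.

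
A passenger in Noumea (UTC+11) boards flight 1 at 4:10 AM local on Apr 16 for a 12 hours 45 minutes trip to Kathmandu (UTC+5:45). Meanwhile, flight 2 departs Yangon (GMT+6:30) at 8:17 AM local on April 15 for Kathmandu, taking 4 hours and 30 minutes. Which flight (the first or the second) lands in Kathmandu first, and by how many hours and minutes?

Flight 1 in UTC: 4:10 AM − 11:00 = 5:10 PM on Apr 15.
+12 hours and 45 minutes → arrive 5:55 AM UTC on Apr 16.
Flight 2 in UTC: 8:17 AM − 6:30 = 1:47 AM on Apr 15.
+4 hours and 30 minutes → arrive 6:17 AM UTC on Apr 15.
Flight 2 lands earlier by 23 hours 38 minutes.

the second, by 23 hours 38 minutes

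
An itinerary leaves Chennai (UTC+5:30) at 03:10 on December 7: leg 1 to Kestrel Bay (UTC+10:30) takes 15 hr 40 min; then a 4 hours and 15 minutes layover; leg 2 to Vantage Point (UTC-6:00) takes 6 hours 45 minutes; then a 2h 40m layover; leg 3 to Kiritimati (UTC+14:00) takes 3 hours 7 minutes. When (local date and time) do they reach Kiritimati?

20:07 on Dec 8

Convert departure to UTC: 03:10 − 5:30 = 21:40 UTC on Dec 6.
Add 15 hours 40 minutes leg 1 → 13:20 UTC (Dec 7).
Add 4 hours 15 minutes layover in Kestrel Bay → 17:35 UTC.
Add 6 hours 45 minutes leg 2 → 00:20 UTC (Dec 8).
Add 2 hours and 40 minutes layover in Vantage Point → 03:00 UTC.
Add 3 hours and 7 minutes leg 3 → 06:07 UTC.
Kiritimati is UTC+14:00, so local arrival = 06:07 + 14:00 = 20:07 on Dec 8.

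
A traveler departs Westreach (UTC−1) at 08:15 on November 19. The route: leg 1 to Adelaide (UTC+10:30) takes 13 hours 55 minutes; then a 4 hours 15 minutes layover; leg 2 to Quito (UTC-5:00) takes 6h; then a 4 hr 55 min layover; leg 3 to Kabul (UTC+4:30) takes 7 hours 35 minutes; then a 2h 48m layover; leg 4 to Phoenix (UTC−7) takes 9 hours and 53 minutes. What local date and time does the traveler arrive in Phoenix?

03:36 on Nov 21

Convert departure to UTC: 08:15 + 1:00 = 09:15 UTC on Nov 19.
Add 13 hours and 55 minutes leg 1 → 23:10 UTC.
Add 4 hours and 15 minutes layover in Adelaide → 03:25 UTC (Nov 20).
Add 6 hours leg 2 → 09:25 UTC.
Add 4 hours 55 minutes layover in Quito → 14:20 UTC.
Add 7 hours and 35 minutes leg 3 → 21:55 UTC.
Add 2 hours 48 minutes layover in Kabul → 00:43 UTC (Nov 21).
Add 9 hours 53 minutes leg 4 → 10:36 UTC.
Phoenix is UTC−7:00, so local arrival = 10:36 − 7:00 = 03:36 on Nov 21.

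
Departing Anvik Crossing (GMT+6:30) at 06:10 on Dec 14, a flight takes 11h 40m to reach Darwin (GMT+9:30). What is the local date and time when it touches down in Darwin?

20:50 on December 14

Convert departure to UTC: 06:10 − 6:30 = 23:40 UTC on Dec 13.
Add 11 hours and 40 minutes travel time → 11:20 UTC (Dec 14).
Darwin is UTC+9:30, so local arrival = 11:20 + 9:30 = 20:50 on Dec 14.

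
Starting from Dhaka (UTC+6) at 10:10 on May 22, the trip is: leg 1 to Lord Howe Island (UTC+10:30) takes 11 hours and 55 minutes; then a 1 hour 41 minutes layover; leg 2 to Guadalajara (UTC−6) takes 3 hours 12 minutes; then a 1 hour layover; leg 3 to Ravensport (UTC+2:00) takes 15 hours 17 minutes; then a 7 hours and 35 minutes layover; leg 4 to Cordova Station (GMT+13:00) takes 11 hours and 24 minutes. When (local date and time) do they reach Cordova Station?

Convert departure to UTC: 10:10 − 6:00 = 04:10 UTC on May 22.
Add 11 hours and 55 minutes leg 1 → 16:05 UTC.
Add 1 hour and 41 minutes layover in Lord Howe Island → 17:46 UTC.
Add 3 hours and 12 minutes leg 2 → 20:58 UTC.
Add 1 hour layover in Guadalajara → 21:58 UTC.
Add 15 hours and 17 minutes leg 3 → 13:15 UTC (May 23).
Add 7 hours 35 minutes layover in Ravensport → 20:50 UTC.
Add 11 hours 24 minutes leg 4 → 08:14 UTC (May 24).
Cordova Station is UTC+13:00, so local arrival = 08:14 + 13:00 = 21:14 on May 24.

21:14 on May 24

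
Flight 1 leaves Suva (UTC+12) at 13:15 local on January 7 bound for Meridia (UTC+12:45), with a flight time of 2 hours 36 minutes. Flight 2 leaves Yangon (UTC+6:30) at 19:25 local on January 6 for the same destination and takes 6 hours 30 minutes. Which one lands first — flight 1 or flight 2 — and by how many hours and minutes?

Flight 1 in UTC: 13:15 − 12:00 = 01:15 on Jan 7.
+2 hours 36 minutes → arrive 03:51 UTC on Jan 7.
Flight 2 in UTC: 19:25 − 6:30 = 12:55 on Jan 6.
+6 hours 30 minutes → arrive 19:25 UTC on Jan 6.
Flight 2 lands earlier by 8 hours 26 minutes.

the second, by 8 hours 26 minutes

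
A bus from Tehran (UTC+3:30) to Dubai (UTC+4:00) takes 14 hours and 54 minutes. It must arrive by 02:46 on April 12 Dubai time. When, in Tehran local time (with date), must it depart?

11:22 on Apr 11

Target arrival in UTC: 02:46 − 4:00 = 22:46 on Apr 11.
Subtract 14 hours 54 minutes → departure 07:52 UTC on Apr 11.
Tehran is UTC+3:30: 07:52 + 3:30 = 11:22 on Apr 11.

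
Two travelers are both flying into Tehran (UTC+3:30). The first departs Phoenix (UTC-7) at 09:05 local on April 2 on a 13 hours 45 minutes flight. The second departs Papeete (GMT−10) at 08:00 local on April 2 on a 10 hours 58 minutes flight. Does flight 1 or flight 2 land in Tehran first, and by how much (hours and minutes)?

Flight 1 in UTC: 09:05 + 7:00 = 16:05 on Apr 2.
+13 hours 45 minutes → arrive 05:50 UTC on Apr 3.
Flight 2 in UTC: 08:00 + 10:00 = 18:00 on Apr 2.
+10 hours and 58 minutes → arrive 04:58 UTC on Apr 3.
Flight 2 lands earlier by 52 minutes.

the second, by 52 minutes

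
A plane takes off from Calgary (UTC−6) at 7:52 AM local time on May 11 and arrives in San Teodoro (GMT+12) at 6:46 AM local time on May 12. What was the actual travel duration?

Departure in UTC: 7:52 AM + 6:00 = 1:52 PM on May 11.
Arrival in UTC: 6:46 AM − 12:00 = 6:46 PM on May 11.
Elapsed = 6:46 PM − 1:52 PM = 4 hours 54 minutes.

4 hours 54 minutes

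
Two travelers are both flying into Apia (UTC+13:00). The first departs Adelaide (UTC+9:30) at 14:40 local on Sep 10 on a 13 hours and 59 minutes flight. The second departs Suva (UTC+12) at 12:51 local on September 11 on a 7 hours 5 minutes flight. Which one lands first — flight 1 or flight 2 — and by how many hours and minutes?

Flight 1 in UTC: 14:40 − 9:30 = 05:10 on Sep 10.
+13 hours and 59 minutes → arrive 19:09 UTC on Sep 10.
Flight 2 in UTC: 12:51 − 12:00 = 00:51 on Sep 11.
+7 hours 5 minutes → arrive 07:56 UTC on Sep 11.
Flight 1 lands earlier by 12 hours 47 minutes.

the first, by 12 hours 47 minutes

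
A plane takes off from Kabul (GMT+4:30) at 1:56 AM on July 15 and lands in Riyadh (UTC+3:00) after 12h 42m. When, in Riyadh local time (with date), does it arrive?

1:08 PM on July 15

Riyadh is 1:30 behind Kabul.
After 12 hours and 42 minutes it is 2:38 PM in Kabul.
Shift by the zone difference: 2:38 PM − 1:30 = 1:08 PM on Jul 15 in Riyadh.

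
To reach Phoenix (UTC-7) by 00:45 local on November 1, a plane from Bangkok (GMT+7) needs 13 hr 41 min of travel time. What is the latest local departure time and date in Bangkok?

01:04 on Nov 1

Target arrival in UTC: 00:45 + 7:00 = 07:45 on Nov 1.
Subtract 13 hours 41 minutes → departure 18:04 UTC on Oct 31.
Bangkok is UTC+7:00: 18:04 + 7:00 = 01:04 on Nov 1.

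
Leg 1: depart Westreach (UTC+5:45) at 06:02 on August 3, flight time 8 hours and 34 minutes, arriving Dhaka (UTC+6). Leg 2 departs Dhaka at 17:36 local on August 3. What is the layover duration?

Convert departure to UTC: 06:02 − 5:45 = 00:17 UTC on Aug 3.
Add 8 hours and 34 minutes flight time → 08:51 UTC.
Dhaka is UTC+6:00, so local arrival = 08:51 + 6:00 = 14:51 on Aug 3.
Layover = 17:36 − 14:51 = 2 hours 45 minutes.

2 hours 45 minutes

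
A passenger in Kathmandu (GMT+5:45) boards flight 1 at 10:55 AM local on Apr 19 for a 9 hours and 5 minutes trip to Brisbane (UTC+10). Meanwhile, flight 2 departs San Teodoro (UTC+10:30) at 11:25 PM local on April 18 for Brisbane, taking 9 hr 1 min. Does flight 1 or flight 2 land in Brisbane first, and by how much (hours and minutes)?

the second, by 16 hours 19 minutes

Flight 1 in UTC: 10:55 AM − 5:45 = 5:10 AM on Apr 19.
+9 hours 5 minutes → arrive 2:15 PM UTC on Apr 19.
Flight 2 in UTC: 11:25 PM − 10:30 = 12:55 PM on Apr 18.
+9 hours and 1 minute → arrive 9:56 PM UTC on Apr 18.
Flight 2 lands earlier by 16 hours 19 minutes.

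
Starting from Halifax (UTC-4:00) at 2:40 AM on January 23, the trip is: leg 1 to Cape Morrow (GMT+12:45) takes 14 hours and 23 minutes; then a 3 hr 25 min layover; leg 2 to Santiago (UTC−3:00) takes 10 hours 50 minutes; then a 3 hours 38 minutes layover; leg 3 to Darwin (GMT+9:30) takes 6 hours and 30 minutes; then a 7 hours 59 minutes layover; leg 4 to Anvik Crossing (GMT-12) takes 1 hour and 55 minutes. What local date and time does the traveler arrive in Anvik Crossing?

Convert departure to UTC: 2:40 AM + 4:00 = 6:40 AM UTC on Jan 23.
Add 14 hours and 23 minutes leg 1 → 9:03 PM UTC.
Add 3 hours 25 minutes layover in Cape Morrow → 12:28 AM UTC (Jan 24).
Add 10 hours 50 minutes leg 2 → 11:18 AM UTC.
Add 3 hours 38 minutes layover in Santiago → 2:56 PM UTC.
Add 6 hours and 30 minutes leg 3 → 9:26 PM UTC.
Add 7 hours and 59 minutes layover in Darwin → 5:25 AM UTC (Jan 25).
Add 1 hour and 55 minutes leg 4 → 7:20 AM UTC.
Anvik Crossing is UTC−12:00, so local arrival = 7:20 AM − 12:00 = 7:20 PM on Jan 24.

7:20 PM on Jan 24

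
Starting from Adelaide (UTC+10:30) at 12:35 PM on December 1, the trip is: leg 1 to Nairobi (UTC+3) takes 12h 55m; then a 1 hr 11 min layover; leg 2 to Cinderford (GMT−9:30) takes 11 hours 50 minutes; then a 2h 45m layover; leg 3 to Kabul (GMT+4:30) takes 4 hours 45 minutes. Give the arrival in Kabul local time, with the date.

Convert departure to UTC: 12:35 PM − 10:30 = 2:05 AM UTC on Dec 1.
Add 12 hours 55 minutes leg 1 → 3:00 PM UTC.
Add 1 hour and 11 minutes layover in Nairobi → 4:11 PM UTC.
Add 11 hours and 50 minutes leg 2 → 4:01 AM UTC (Dec 2).
Add 2 hours 45 minutes layover in Cinderford → 6:46 AM UTC.
Add 4 hours and 45 minutes leg 3 → 11:31 AM UTC.
Kabul is UTC+4:30, so local arrival = 11:31 AM + 4:30 = 4:01 PM on Dec 2.

4:01 PM on Dec 2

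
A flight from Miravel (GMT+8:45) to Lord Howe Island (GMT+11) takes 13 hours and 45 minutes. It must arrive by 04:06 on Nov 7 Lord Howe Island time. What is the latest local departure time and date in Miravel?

Target arrival in UTC: 04:06 − 11:00 = 17:06 on Nov 6.
Subtract 13 hours 45 minutes → departure 03:21 UTC on Nov 6.
Miravel is UTC+8:45: 03:21 + 8:45 = 12:06 on Nov 6.

12:06 on Nov 6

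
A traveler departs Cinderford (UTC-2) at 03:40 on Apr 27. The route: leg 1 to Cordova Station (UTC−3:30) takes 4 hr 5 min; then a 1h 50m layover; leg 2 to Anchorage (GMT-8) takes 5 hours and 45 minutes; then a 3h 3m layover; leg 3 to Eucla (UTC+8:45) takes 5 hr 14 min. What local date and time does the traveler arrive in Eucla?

Convert departure to UTC: 03:40 + 2:00 = 05:40 UTC on Apr 27.
Add 4 hours and 5 minutes leg 1 → 09:45 UTC.
Add 1 hour and 50 minutes layover in Cordova Station → 11:35 UTC.
Add 5 hours and 45 minutes leg 2 → 17:20 UTC.
Add 3 hours and 3 minutes layover in Anchorage → 20:23 UTC.
Add 5 hours and 14 minutes leg 3 → 01:37 UTC (Apr 28).
Eucla is UTC+8:45, so local arrival = 01:37 + 8:45 = 10:22 on Apr 28.

10:22 on April 28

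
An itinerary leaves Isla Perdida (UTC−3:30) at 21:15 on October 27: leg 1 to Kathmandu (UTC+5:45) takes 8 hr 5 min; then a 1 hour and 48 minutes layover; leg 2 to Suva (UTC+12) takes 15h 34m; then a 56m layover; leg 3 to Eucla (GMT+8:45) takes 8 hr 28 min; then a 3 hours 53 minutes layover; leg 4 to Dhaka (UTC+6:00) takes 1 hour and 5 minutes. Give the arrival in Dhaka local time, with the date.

Convert departure to UTC: 21:15 + 3:30 = 00:45 UTC on Oct 28.
Add 8 hours 5 minutes leg 1 → 08:50 UTC.
Add 1 hour and 48 minutes layover in Kathmandu → 10:38 UTC.
Add 15 hours and 34 minutes leg 2 → 02:12 UTC (Oct 29).
Add 56 minutes layover in Suva → 03:08 UTC.
Add 8 hours and 28 minutes leg 3 → 11:36 UTC.
Add 3 hours 53 minutes layover in Eucla → 15:29 UTC.
Add 1 hour and 5 minutes leg 4 → 16:34 UTC.
Dhaka is UTC+6:00, so local arrival = 16:34 + 6:00 = 22:34 on Oct 29.

22:34 on October 29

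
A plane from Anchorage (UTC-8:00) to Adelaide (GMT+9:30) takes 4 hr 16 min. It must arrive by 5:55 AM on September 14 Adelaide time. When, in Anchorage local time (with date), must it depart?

8:09 AM on September 13

Target arrival in UTC: 5:55 AM − 9:30 = 8:25 PM on Sep 13.
Subtract 4 hours 16 minutes → departure 4:09 PM UTC on Sep 13.
Anchorage is UTC−8:00: 4:09 PM − 8:00 = 8:09 AM on Sep 13.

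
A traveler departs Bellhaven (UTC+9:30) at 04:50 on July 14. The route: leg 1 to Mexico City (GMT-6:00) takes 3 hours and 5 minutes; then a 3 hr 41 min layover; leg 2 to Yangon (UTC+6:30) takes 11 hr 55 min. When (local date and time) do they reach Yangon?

20:31 on July 14

Convert departure to UTC: 04:50 − 9:30 = 19:20 UTC on Jul 13.
Add 3 hours and 5 minutes leg 1 → 22:25 UTC.
Add 3 hours 41 minutes layover in Mexico City → 02:06 UTC (Jul 14).
Add 11 hours and 55 minutes leg 2 → 14:01 UTC.
Yangon is UTC+6:30, so local arrival = 14:01 + 6:30 = 20:31 on Jul 14.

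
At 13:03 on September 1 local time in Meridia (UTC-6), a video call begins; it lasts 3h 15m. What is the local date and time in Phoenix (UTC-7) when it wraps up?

15:18 on Sep 1

Convert start to UTC: 13:03 + 6:00 = 19:03 UTC on Sep 1.
Add 3 hours 15 minutes duration → 22:18 UTC.
Phoenix is UTC−7:00, so local end time = 22:18 − 7:00 = 15:18 on Sep 1.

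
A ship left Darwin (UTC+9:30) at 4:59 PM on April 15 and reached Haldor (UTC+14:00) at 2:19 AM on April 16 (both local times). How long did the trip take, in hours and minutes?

4 hours 50 minutes

Haldor is 4:30 ahead of Darwin.
Clock-face elapsed time (ignoring zones) is 9 hours 20 minutes.
Actual elapsed = 9 hours 20 minutes − 4:30 = 4 hours 50 minutes.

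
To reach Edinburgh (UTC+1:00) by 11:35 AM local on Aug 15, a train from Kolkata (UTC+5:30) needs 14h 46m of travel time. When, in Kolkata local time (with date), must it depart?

1:19 AM on August 15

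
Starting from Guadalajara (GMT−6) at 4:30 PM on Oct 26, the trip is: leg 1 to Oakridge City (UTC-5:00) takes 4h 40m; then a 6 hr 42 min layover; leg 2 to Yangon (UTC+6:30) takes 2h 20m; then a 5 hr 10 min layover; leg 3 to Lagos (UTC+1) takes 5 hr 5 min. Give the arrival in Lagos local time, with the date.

11:27 PM on Oct 27

Convert departure to UTC: 4:30 PM + 6:00 = 10:30 PM UTC on Oct 26.
Add 4 hours 40 minutes leg 1 → 3:10 AM UTC (Oct 27).
Add 6 hours and 42 minutes layover in Oakridge City → 9:52 AM UTC.
Add 2 hours 20 minutes leg 2 → 12:12 PM UTC.
Add 5 hours 10 minutes layover in Yangon → 5:22 PM UTC.
Add 5 hours and 5 minutes leg 3 → 10:27 PM UTC.
Lagos is UTC+1:00, so local arrival = 10:27 PM + 1:00 = 11:27 PM on Oct 27.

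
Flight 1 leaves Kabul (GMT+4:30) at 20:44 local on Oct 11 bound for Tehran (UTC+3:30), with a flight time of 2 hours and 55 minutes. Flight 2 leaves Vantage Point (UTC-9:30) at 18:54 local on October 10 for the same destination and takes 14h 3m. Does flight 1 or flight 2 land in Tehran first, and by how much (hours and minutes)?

Flight 1 in UTC: 20:44 − 4:30 = 16:14 on Oct 11.
+2 hours 55 minutes → arrive 19:09 UTC on Oct 11.
Flight 2 in UTC: 18:54 + 9:30 = 04:24 on Oct 11.
+14 hours 3 minutes → arrive 18:27 UTC on Oct 11.
Flight 2 lands earlier by 42 minutes.

the second, by 42 minutes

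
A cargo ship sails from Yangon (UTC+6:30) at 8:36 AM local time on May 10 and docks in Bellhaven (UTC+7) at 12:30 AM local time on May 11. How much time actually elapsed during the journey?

15 hours 24 minutes

Departure in UTC: 8:36 AM − 6:30 = 2:06 AM on May 10.
Arrival in UTC: 12:30 AM − 7:00 = 5:30 PM on May 10.
Elapsed = 5:30 PM − 2:06 AM = 15 hours 24 minutes.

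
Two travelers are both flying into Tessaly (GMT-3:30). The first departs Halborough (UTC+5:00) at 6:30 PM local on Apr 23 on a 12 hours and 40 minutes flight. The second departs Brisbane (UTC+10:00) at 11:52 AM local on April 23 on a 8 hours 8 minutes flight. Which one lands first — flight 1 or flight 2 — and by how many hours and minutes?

the second, by 16 hours 10 minutes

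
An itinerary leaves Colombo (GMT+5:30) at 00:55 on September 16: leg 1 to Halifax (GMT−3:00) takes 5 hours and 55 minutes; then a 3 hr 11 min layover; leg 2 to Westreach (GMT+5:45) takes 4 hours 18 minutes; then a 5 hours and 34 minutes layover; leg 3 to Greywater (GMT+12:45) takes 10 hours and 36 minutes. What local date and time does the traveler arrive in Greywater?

13:44 on September 17

Convert departure to UTC: 00:55 − 5:30 = 19:25 UTC on Sep 15.
Add 5 hours and 55 minutes leg 1 → 01:20 UTC (Sep 16).
Add 3 hours 11 minutes layover in Halifax → 04:31 UTC.
Add 4 hours and 18 minutes leg 2 → 08:49 UTC.
Add 5 hours 34 minutes layover in Westreach → 14:23 UTC.
Add 10 hours 36 minutes leg 3 → 00:59 UTC (Sep 17).
Greywater is UTC+12:45, so local arrival = 00:59 + 12:45 = 13:44 on Sep 17.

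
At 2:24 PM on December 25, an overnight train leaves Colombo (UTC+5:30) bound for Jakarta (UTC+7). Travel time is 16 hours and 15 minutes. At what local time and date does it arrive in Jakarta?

8:09 AM on Dec 26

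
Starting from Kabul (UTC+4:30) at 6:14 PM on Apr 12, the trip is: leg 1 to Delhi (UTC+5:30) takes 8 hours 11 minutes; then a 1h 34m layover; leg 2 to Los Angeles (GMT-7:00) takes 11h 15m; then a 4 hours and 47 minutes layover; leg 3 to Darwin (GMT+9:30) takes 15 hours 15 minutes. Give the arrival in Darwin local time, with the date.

4:16 PM on April 14

Convert departure to UTC: 6:14 PM − 4:30 = 1:44 PM UTC on Apr 12.
Add 8 hours 11 minutes leg 1 → 9:55 PM UTC.
Add 1 hour 34 minutes layover in Delhi → 11:29 PM UTC.
Add 11 hours 15 minutes leg 2 → 10:44 AM UTC (Apr 13).
Add 4 hours and 47 minutes layover in Los Angeles → 3:31 PM UTC.
Add 15 hours 15 minutes leg 3 → 6:46 AM UTC (Apr 14).
Darwin is UTC+9:30, so local arrival = 6:46 AM + 9:30 = 4:16 PM on Apr 14.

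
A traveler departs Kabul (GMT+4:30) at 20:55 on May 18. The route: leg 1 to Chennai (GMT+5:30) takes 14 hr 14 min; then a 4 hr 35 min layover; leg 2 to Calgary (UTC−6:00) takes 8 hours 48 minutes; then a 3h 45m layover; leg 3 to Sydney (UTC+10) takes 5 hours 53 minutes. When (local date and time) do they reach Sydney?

Convert departure to UTC: 20:55 − 4:30 = 16:25 UTC on May 18.
Add 14 hours and 14 minutes leg 1 → 06:39 UTC (May 19).
Add 4 hours 35 minutes layover in Chennai → 11:14 UTC.
Add 8 hours and 48 minutes leg 2 → 20:02 UTC.
Add 3 hours 45 minutes layover in Calgary → 23:47 UTC.
Add 5 hours 53 minutes leg 3 → 05:40 UTC (May 20).
Sydney is UTC+10:00, so local arrival = 05:40 + 10:00 = 15:40 on May 20.

15:40 on May 20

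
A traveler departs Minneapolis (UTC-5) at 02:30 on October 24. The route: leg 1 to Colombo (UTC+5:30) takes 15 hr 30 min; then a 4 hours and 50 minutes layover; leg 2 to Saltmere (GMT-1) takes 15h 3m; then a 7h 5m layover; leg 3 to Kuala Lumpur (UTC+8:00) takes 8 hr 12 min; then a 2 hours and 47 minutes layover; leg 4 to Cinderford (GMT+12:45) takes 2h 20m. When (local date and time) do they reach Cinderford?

Convert departure to UTC: 02:30 + 5:00 = 07:30 UTC on Oct 24.
Add 15 hours 30 minutes leg 1 → 23:00 UTC.
Add 4 hours and 50 minutes layover in Colombo → 03:50 UTC (Oct 25).
Add 15 hours and 3 minutes leg 2 → 18:53 UTC.
Add 7 hours and 5 minutes layover in Saltmere → 01:58 UTC (Oct 26).
Add 8 hours 12 minutes leg 3 → 10:10 UTC.
Add 2 hours 47 minutes layover in Kuala Lumpur → 12:57 UTC.
Add 2 hours and 20 minutes leg 4 → 15:17 UTC.
Cinderford is UTC+12:45, so local arrival = 15:17 + 12:45 = 04:02 on Oct 27.

04:02 on October 27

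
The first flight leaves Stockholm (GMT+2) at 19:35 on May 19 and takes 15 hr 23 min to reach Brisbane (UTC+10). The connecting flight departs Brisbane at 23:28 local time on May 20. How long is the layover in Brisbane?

4 hours 30 minutes

Convert departure to UTC: 19:35 − 2:00 = 17:35 UTC on May 19.
Add 15 hours and 23 minutes flight time → 08:58 UTC (May 20).
Brisbane is UTC+10:00, so local arrival = 08:58 + 10:00 = 18:58 on May 20.
Layover = 23:28 − 18:58 = 4 hours 30 minutes.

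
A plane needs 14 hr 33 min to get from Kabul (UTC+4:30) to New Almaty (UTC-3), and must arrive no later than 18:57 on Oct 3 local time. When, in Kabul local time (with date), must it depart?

Target arrival in UTC: 18:57 + 3:00 = 21:57 on Oct 3.
Subtract 14 hours and 33 minutes → departure 07:24 UTC on Oct 3.
Kabul is UTC+4:30: 07:24 + 4:30 = 11:54 on Oct 3.

11:54 on October 3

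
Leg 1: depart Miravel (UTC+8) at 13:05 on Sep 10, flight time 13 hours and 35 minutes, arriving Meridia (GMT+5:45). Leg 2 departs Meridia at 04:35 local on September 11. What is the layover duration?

4 hours 10 minutes

Convert departure to UTC: 13:05 − 8:00 = 05:05 UTC on Sep 10.
Add 13 hours and 35 minutes flight time → 18:40 UTC.
Meridia is UTC+5:45, so local arrival = 18:40 + 5:45 = 00:25 on Sep 11.
Layover = 04:35 − 00:25 = 4 hours 10 minutes.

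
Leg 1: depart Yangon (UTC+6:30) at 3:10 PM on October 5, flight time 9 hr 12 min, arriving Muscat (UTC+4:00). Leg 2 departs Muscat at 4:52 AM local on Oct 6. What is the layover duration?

7 hours

Convert departure to UTC: 3:10 PM − 6:30 = 8:40 AM UTC on Oct 5.
Add 9 hours and 12 minutes flight time → 5:52 PM UTC.
Muscat is UTC+4:00, so local arrival = 5:52 PM + 4:00 = 9:52 PM on Oct 5.
Layover = 4:52 AM − 9:52 PM (+1 day) = 7 hours.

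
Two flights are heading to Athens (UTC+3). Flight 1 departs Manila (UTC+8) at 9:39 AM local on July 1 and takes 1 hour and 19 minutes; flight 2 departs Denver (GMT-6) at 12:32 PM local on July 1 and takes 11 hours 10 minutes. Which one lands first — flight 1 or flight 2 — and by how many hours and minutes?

the first, by 26 hours 44 minutes

Flight 1 in UTC: 9:39 AM − 8:00 = 1:39 AM on Jul 1.
+1 hour 19 minutes → arrive 2:58 AM UTC on Jul 1.
Flight 2 in UTC: 12:32 PM + 6:00 = 6:32 PM on Jul 1.
+11 hours and 10 minutes → arrive 5:42 AM UTC on Jul 2.
Flight 1 lands earlier by 26 hours 44 minutes.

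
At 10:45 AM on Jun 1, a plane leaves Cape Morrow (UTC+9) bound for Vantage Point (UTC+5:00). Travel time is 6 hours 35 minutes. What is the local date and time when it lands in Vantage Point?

Vantage Point is 4:00 behind Cape Morrow.
After 6 hours 35 minutes it is 5:20 PM in Cape Morrow.
Shift by the zone difference: 5:20 PM − 4:00 = 1:20 PM on Jun 1 in Vantage Point.

1:20 PM on June 1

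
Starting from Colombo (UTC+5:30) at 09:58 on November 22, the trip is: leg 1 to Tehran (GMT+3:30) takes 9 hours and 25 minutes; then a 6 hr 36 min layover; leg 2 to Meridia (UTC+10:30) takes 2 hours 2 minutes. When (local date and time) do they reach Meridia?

Convert departure to UTC: 09:58 − 5:30 = 04:28 UTC on Nov 22.
Add 9 hours 25 minutes leg 1 → 13:53 UTC.
Add 6 hours 36 minutes layover in Tehran → 20:29 UTC.
Add 2 hours 2 minutes leg 2 → 22:31 UTC.
Meridia is UTC+10:30, so local arrival = 22:31 + 10:30 = 09:01 on Nov 23.

09:01 on November 23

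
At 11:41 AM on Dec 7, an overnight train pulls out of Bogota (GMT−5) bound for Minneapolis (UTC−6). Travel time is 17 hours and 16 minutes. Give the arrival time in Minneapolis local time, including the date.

Convert departure to UTC: 11:41 AM + 5:00 = 4:41 PM UTC on Dec 7.
Add 17 hours and 16 minutes travel time → 9:57 AM UTC (Dec 8).
Minneapolis is UTC−6:00, so local arrival = 9:57 AM − 6:00 = 3:57 AM on Dec 8.

3:57 AM on December 8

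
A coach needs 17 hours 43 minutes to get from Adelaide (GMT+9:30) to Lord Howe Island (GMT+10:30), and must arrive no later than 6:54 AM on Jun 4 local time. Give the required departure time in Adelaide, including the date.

12:11 PM on Jun 3

Target arrival in UTC: 6:54 AM − 10:30 = 8:24 PM on Jun 3.
Subtract 17 hours 43 minutes → departure 2:41 AM UTC on Jun 3.
Adelaide is UTC+9:30: 2:41 AM + 9:30 = 12:11 PM on Jun 3.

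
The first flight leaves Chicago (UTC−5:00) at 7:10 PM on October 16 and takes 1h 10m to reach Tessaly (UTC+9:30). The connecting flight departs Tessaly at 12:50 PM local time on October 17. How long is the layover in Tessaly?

2 hours

Convert departure to UTC: 7:10 PM + 5:00 = 12:10 AM UTC on Oct 17.
Add 1 hour 10 minutes flight time → 1:20 AM UTC.
Tessaly is UTC+9:30, so local arrival = 1:20 AM + 9:30 = 10:50 AM on Oct 17.
Layover = 12:50 PM − 10:50 AM = 2 hours.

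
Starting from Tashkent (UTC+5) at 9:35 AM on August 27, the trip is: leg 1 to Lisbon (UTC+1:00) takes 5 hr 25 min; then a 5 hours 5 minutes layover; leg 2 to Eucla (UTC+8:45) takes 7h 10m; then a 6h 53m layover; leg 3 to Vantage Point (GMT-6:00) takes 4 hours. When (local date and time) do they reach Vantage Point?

3:08 AM on August 28

Convert departure to UTC: 9:35 AM − 5:00 = 4:35 AM UTC on Aug 27.
Add 5 hours 25 minutes leg 1 → 10:00 AM UTC.
Add 5 hours and 5 minutes layover in Lisbon → 3:05 PM UTC.
Add 7 hours 10 minutes leg 2 → 10:15 PM UTC.
Add 6 hours 53 minutes layover in Eucla → 5:08 AM UTC (Aug 28).
Add 4 hours leg 3 → 9:08 AM UTC.
Vantage Point is UTC−6:00, so local arrival = 9:08 AM − 6:00 = 3:08 AM on Aug 28.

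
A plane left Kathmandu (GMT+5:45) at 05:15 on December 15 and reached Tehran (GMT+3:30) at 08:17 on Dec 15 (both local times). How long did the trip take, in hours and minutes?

Departure in UTC: 05:15 − 5:45 = 23:30 on Dec 14.
Arrival in UTC: 08:17 − 3:30 = 04:47 on Dec 15.
Elapsed = 04:47 − 23:30 (+1 day) = 5 hours 17 minutes.

5 hours 17 minutes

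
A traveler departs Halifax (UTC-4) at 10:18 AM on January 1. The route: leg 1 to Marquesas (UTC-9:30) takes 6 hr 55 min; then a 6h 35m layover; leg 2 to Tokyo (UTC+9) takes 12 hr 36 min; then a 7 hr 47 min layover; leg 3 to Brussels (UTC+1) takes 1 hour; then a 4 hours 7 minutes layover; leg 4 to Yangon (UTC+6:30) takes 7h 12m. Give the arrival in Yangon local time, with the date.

7:00 PM on Jan 3

Convert departure to UTC: 10:18 AM + 4:00 = 2:18 PM UTC on Jan 1.
Add 6 hours 55 minutes leg 1 → 9:13 PM UTC.
Add 6 hours 35 minutes layover in Marquesas → 3:48 AM UTC (Jan 2).
Add 12 hours and 36 minutes leg 2 → 4:24 PM UTC.
Add 7 hours and 47 minutes layover in Tokyo → 12:11 AM UTC (Jan 3).
Add 1 hour leg 3 → 1:11 AM UTC.
Add 4 hours 7 minutes layover in Brussels → 5:18 AM UTC.
Add 7 hours 12 minutes leg 4 → 12:30 PM UTC.
Yangon is UTC+6:30, so local arrival = 12:30 PM + 6:30 = 7:00 PM on Jan 3.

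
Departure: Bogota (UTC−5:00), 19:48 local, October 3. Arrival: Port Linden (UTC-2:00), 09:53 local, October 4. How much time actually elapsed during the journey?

11 hours 5 minutes

Departure in UTC: 19:48 + 5:00 = 00:48 on Oct 4.
Arrival in UTC: 09:53 + 2:00 = 11:53 on Oct 4.
Elapsed = 11:53 − 00:48 = 11 hours 5 minutes.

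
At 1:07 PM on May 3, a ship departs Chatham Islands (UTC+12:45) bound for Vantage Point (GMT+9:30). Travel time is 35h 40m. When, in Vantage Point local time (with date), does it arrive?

Convert departure to UTC: 1:07 PM − 12:45 = 12:22 AM UTC on May 3.
Add 35 hours 40 minutes travel time → 12:02 PM UTC (May 4).
Vantage Point is UTC+9:30, so local arrival = 12:02 PM + 9:30 = 9:32 PM on May 4.

9:32 PM on May 4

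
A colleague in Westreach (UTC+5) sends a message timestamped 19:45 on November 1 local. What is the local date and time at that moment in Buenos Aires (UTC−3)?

Buenos Aires is 8:00 behind Westreach.
Shift by the zone difference: 19:45 − 8:00 = 11:45 on Nov 1 in Buenos Aires.

11:45 on Nov 1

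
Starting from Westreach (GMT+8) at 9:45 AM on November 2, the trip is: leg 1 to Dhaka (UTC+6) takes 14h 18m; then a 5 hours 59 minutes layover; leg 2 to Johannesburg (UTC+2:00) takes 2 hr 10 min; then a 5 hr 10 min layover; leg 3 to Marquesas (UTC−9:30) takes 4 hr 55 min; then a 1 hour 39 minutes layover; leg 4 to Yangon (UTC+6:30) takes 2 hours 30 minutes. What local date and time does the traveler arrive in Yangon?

8:56 PM on November 3

Convert departure to UTC: 9:45 AM − 8:00 = 1:45 AM UTC on Nov 2.
Add 14 hours and 18 minutes leg 1 → 4:03 PM UTC.
Add 5 hours 59 minutes layover in Dhaka → 10:02 PM UTC.
Add 2 hours and 10 minutes leg 2 → 12:12 AM UTC (Nov 3).
Add 5 hours and 10 minutes layover in Johannesburg → 5:22 AM UTC.
Add 4 hours 55 minutes leg 3 → 10:17 AM UTC.
Add 1 hour and 39 minutes layover in Marquesas → 11:56 AM UTC.
Add 2 hours 30 minutes leg 4 → 2:26 PM UTC.
Yangon is UTC+6:30, so local arrival = 2:26 PM + 6:30 = 8:56 PM on Nov 3.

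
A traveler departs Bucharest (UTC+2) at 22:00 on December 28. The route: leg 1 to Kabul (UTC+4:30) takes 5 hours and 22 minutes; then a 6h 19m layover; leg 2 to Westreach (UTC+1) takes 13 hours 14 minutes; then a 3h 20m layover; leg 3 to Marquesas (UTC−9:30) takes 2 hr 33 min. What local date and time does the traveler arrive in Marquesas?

17:18 on December 29

Convert departure to UTC: 22:00 − 2:00 = 20:00 UTC on Dec 28.
Add 5 hours 22 minutes leg 1 → 01:22 UTC (Dec 29).
Add 6 hours 19 minutes layover in Kabul → 07:41 UTC.
Add 13 hours 14 minutes leg 2 → 20:55 UTC.
Add 3 hours and 20 minutes layover in Westreach → 00:15 UTC (Dec 30).
Add 2 hours 33 minutes leg 3 → 02:48 UTC.
Marquesas is UTC−9:30, so local arrival = 02:48 − 9:30 = 17:18 on Dec 29.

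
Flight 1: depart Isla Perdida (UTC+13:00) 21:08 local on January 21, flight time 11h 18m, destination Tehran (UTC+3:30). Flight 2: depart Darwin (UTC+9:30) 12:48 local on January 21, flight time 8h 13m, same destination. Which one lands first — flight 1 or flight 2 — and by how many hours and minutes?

the second, by 7 hours 55 minutes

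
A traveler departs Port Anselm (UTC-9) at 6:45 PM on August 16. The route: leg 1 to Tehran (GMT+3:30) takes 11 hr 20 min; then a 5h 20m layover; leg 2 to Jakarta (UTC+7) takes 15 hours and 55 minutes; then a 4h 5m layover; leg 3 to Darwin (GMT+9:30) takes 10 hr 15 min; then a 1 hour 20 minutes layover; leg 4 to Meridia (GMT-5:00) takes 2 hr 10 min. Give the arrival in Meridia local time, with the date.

1:10 AM on August 19

Convert departure to UTC: 6:45 PM + 9:00 = 3:45 AM UTC on Aug 17.
Add 11 hours and 20 minutes leg 1 → 3:05 PM UTC.
Add 5 hours 20 minutes layover in Tehran → 8:25 PM UTC.
Add 15 hours and 55 minutes leg 2 → 12:20 PM UTC (Aug 18).
Add 4 hours and 5 minutes layover in Jakarta → 4:25 PM UTC.
Add 10 hours 15 minutes leg 3 → 2:40 AM UTC (Aug 19).
Add 1 hour 20 minutes layover in Darwin → 4:00 AM UTC.
Add 2 hours 10 minutes leg 4 → 6:10 AM UTC.
Meridia is UTC−5:00, so local arrival = 6:10 AM − 5:00 = 1:10 AM on Aug 19.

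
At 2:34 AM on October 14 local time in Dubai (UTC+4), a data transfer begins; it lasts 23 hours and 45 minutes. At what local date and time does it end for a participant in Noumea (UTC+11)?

9:19 AM on October 15

Convert start to UTC: 2:34 AM − 4:00 = 10:34 PM UTC on Oct 13.
Add 23 hours and 45 minutes duration → 10:19 PM UTC (Oct 14).
Noumea is UTC+11:00, so local end time = 10:19 PM + 11:00 = 9:19 AM on Oct 15.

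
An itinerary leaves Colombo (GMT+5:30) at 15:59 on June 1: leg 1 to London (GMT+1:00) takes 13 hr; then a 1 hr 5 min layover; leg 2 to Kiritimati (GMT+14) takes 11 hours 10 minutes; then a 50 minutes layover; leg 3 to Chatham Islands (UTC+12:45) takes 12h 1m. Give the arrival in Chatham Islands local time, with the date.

Convert departure to UTC: 15:59 − 5:30 = 10:29 UTC on Jun 1.
Add 13 hours leg 1 → 23:29 UTC.
Add 1 hour and 5 minutes layover in London → 00:34 UTC (Jun 2).
Add 11 hours and 10 minutes leg 2 → 11:44 UTC.
Add 50 minutes layover in Kiritimati → 12:34 UTC.
Add 12 hours and 1 minute leg 3 → 00:35 UTC (Jun 3).
Chatham Islands is UTC+12:45, so local arrival = 00:35 + 12:45 = 13:20 on Jun 3.

13:20 on June 3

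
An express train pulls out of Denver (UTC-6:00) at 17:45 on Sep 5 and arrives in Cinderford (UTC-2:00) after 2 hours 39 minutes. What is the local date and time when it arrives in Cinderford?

Cinderford is 4:00 ahead of Denver.
After 2 hours 39 minutes it is 20:24 in Denver.
Shift by the zone difference: 20:24 + 4:00 = 00:24 on Sep 6 in Cinderford.

00:24 on September 6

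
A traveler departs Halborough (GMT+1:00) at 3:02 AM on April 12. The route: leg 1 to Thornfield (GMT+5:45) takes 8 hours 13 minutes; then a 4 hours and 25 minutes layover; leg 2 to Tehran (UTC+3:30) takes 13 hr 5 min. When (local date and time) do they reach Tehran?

7:15 AM on April 13

Convert departure to UTC: 3:02 AM − 1:00 = 2:02 AM UTC on Apr 12.
Add 8 hours 13 minutes leg 1 → 10:15 AM UTC.
Add 4 hours 25 minutes layover in Thornfield → 2:40 PM UTC.
Add 13 hours 5 minutes leg 2 → 3:45 AM UTC (Apr 13).
Tehran is UTC+3:30, so local arrival = 3:45 AM + 3:30 = 7:15 AM on Apr 13.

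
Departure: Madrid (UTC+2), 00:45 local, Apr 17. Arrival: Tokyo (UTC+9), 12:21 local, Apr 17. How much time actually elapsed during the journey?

4 hours 36 minutes

Departure in UTC: 00:45 − 2:00 = 22:45 on Apr 16.
Arrival in UTC: 12:21 − 9:00 = 03:21 on Apr 17.
Elapsed = 03:21 − 22:45 (+1 day) = 4 hours 36 minutes.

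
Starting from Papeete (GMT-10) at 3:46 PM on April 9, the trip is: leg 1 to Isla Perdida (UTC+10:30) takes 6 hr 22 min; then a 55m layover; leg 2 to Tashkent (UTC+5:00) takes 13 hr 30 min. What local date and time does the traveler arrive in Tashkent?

3:33 AM on April 11

Convert departure to UTC: 3:46 PM + 10:00 = 1:46 AM UTC on Apr 10.
Add 6 hours 22 minutes leg 1 → 8:08 AM UTC.
Add 55 minutes layover in Isla Perdida → 9:03 AM UTC.
Add 13 hours and 30 minutes leg 2 → 10:33 PM UTC.
Tashkent is UTC+5:00, so local arrival = 10:33 PM + 5:00 = 3:33 AM on Apr 11.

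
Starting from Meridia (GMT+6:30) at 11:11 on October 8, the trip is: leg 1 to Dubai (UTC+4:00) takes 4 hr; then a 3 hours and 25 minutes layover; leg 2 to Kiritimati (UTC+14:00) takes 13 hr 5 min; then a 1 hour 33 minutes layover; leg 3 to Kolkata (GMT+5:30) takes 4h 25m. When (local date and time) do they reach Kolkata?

12:39 on Oct 9

Convert departure to UTC: 11:11 − 6:30 = 04:41 UTC on Oct 8.
Add 4 hours leg 1 → 08:41 UTC.
Add 3 hours 25 minutes layover in Dubai → 12:06 UTC.
Add 13 hours 5 minutes leg 2 → 01:11 UTC (Oct 9).
Add 1 hour 33 minutes layover in Kiritimati → 02:44 UTC.
Add 4 hours and 25 minutes leg 3 → 07:09 UTC.
Kolkata is UTC+5:30, so local arrival = 07:09 + 5:30 = 12:39 on Oct 9.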